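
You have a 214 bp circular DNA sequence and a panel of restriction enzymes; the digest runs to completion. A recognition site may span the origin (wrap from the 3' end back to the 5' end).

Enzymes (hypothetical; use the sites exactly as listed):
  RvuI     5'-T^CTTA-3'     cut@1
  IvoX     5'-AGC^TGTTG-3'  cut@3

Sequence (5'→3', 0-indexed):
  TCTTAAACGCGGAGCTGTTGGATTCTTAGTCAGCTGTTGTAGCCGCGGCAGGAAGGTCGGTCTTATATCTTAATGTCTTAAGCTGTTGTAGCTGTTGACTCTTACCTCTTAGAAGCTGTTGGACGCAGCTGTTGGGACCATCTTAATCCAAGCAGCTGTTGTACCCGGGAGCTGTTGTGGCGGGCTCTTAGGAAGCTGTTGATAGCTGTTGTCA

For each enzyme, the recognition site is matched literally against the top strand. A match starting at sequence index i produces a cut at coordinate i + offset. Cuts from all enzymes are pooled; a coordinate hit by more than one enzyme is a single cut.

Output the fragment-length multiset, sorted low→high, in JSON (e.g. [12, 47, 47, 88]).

[7,7,7,8,8,9,9,9,9,10,10,10,12,13,14,14,15,16,27]

Scan for sites:
  RvuI TCTTA/1: at [0, 23, 60, 67, 75, 99, 106, 140, 185] ⇒ [1, 24, 61, 68, 76, 100, 107, 141, 186]
  IvoX AGCTGTTG/3: at [12, 31, 80, 89, 113, 126, 153, 169, 193, 203] ⇒ [15, 34, 83, 92, 116, 129, 156, 172, 196, 206]

Pooled cuts: [1, 15, 24, 34, 61, 68, 76, 83, 92, 100, 107, 116, 129, 141, 156, 172, 186, 196, 206]

Fragments:
  1→15: 14 bp
  15→24: 9 bp
  24→34: 10 bp
  34→61: 27 bp
  61→68: 7 bp
  68→76: 8 bp
  76→83: 7 bp
  83→92: 9 bp
  92→100: 8 bp
  100→107: 7 bp
  107→116: 9 bp
  116→129: 13 bp
  129→141: 12 bp
  141→156: 15 bp
  156→172: 16 bp
  172→186: 14 bp
  186→196: 10 bp
  196→206: 10 bp
  206→1 (wrap): 214-206+1 = 9 bp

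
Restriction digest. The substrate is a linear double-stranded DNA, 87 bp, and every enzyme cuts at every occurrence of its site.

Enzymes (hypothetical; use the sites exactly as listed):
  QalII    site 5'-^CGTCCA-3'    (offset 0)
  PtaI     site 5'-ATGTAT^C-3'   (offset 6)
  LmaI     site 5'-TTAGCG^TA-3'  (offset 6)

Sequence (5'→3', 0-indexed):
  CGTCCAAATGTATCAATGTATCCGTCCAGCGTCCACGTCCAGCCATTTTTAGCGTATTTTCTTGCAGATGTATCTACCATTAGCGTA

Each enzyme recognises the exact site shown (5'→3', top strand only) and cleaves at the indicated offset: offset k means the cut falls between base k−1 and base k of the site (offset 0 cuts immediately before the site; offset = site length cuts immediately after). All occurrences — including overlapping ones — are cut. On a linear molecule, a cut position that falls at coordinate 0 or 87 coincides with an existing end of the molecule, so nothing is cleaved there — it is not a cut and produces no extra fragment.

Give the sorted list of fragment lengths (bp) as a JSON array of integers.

[1,2,6,7,8,12,13,19,19]

Site scan:
  QalII (CGTCCA, off=0): starts [0, 22, 29, 35] → cuts [22, 29, 35] (position 0 is a terminus of the linear molecule — no cut)
  PtaI (ATGTATC, off=6): starts [7, 15, 67] → cuts [13, 21, 73]
  LmaI (TTAGCGTA, off=6): starts [48, 79] → cuts [54, 85]

All cut coordinates (distinct, sorted): [13, 21, 22, 29, 35, 54, 73, 85]

Fragments:
  [0,13): 13 bp
  [13,21): 8 bp
  [21,22): 1 bp
  [22,29): 7 bp
  [29,35): 6 bp
  [35,54): 19 bp
  [54,73): 19 bp
  [73,85): 12 bp
  [85,87): 2 bp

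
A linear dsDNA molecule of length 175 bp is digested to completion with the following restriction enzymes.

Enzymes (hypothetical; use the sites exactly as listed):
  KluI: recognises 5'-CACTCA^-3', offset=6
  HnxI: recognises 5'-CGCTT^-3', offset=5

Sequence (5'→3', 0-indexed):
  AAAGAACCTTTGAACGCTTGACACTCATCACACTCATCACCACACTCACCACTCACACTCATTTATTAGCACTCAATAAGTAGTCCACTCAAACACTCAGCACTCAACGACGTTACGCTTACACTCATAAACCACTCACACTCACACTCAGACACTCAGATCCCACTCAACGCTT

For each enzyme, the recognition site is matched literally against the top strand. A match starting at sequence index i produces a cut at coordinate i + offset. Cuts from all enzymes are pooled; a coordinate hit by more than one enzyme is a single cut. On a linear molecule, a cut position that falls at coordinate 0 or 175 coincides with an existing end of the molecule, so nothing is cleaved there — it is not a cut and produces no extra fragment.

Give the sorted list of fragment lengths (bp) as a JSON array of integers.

Scan for sites:
  KluI (CACTCA, off=6): starts [21, 30, 42, 49, 55, 69, 85, 93, 100, 121, 132, 138, 144, 152, 163] → cuts [27, 36, 48, 55, 61, 75, 91, 99, 106, 127, 138, 144, 150, 158, 169]
  HnxI (CGCTT, off=5): starts [14, 115, 170] → cuts [19, 120] (position 175 is a terminus of the linear molecule — no cut)

All cut coordinates (distinct, sorted): [19, 27, 36, 48, 55, 61, 75, 91, 99, 106, 120, 127, 138, 144, 150, 158, 169]

Fragment lengths:
  [0,19): 19 bp
  [19,27): 8 bp
  [27,36): 9 bp
  [36,48): 12 bp
  [48,55): 7 bp
  [55,61): 6 bp
  [61,75): 14 bp
  [75,91): 16 bp
  [91,99): 8 bp
  [99,106): 7 bp
  [106,120): 14 bp
  [120,127): 7 bp
  [127,138): 11 bp
  [138,144): 6 bp
  [144,150): 6 bp
  [150,158): 8 bp
  [158,169): 11 bp
  [169,175): 6 bp

[6,6,6,6,7,7,7,8,8,8,9,11,11,12,14,14,16,19]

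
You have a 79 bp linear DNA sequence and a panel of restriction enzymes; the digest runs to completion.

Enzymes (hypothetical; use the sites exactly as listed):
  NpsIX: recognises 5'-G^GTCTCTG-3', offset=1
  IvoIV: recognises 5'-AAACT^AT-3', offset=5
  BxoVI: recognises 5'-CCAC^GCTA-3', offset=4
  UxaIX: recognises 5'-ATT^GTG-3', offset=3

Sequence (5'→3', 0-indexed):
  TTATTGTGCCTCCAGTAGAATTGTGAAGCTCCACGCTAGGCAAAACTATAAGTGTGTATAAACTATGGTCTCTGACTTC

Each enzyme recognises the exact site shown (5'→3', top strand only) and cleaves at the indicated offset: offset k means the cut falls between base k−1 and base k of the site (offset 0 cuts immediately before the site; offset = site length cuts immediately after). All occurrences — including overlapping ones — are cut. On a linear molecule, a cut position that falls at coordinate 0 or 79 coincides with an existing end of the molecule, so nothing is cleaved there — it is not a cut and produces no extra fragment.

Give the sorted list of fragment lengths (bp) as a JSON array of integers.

[3,5,12,12,13,17,17]

Site scan:
  NpsIX GGTCTCTG/1: at [66] ⇒ [67]
  IvoIV AAACTAT/5: at [42, 59] ⇒ [47, 64]
  BxoVI CCACGCTA/4: at [30] ⇒ [34]
  UxaIX ATTGTG/3: at [2, 19] ⇒ [5, 22]

All cut coordinates (distinct, sorted): [5, 22, 34, 47, 64, 67]

Fragment lengths:
  [0,5): 5 bp
  [5,22): 17 bp
  [22,34): 12 bp
  [34,47): 13 bp
  [47,64): 17 bp
  [64,67): 3 bp
  [67,79): 12 bp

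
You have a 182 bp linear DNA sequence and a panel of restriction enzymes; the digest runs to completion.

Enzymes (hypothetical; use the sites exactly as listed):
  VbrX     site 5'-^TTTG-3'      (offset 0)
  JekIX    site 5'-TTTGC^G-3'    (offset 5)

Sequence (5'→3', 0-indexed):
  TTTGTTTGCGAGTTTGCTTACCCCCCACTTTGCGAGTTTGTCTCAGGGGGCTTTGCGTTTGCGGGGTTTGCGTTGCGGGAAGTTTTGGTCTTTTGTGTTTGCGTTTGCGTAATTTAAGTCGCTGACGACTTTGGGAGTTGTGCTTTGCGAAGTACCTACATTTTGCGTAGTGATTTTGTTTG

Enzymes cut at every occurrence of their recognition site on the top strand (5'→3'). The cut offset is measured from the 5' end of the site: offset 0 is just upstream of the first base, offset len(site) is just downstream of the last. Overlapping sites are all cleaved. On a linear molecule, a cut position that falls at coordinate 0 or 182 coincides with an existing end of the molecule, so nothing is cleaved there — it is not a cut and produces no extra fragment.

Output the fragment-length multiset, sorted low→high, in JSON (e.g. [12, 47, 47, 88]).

Site scan:
  VbrX TTTG/0: at [0, 4, 12, 28, 36, 51, 57, 66, 83, 91, 97, 103, 129, 143, 161, 174, 178] ⇒ [4, 12, 28, 36, 51, 57, 66, 83, 91, 97, 103, 129, 143, 161, 174, 178] (position 0 is a terminus of the linear molecule — no cut)
  JekIX TTTGCG/5: at [4, 28, 51, 57, 66, 97, 103, 143, 161] ⇒ [9, 33, 56, 62, 71, 102, 108, 148, 166]

Pooled cuts: [4, 9, 12, 28, 33, 36, 51, 56, 57, 62, 66, 71, 83, 91, 97, 102, 103, 108, 129, 143, 148, 161, 166, 174, 178]

Fragment lengths:
  [0,4): 4 bp
  [4,9): 5 bp
  [9,12): 3 bp
  [12,28): 16 bp
  [28,33): 5 bp
  [33,36): 3 bp
  [36,51): 15 bp
  [51,56): 5 bp
  [56,57): 1 bp
  [57,62): 5 bp
  [62,66): 4 bp
  [66,71): 5 bp
  [71,83): 12 bp
  [83,91): 8 bp
  [91,97): 6 bp
  [97,102): 5 bp
  [102,103): 1 bp
  [103,108): 5 bp
  [108,129): 21 bp
  [129,143): 14 bp
  [143,148): 5 bp
  [148,161): 13 bp
  [161,166): 5 bp
  [166,174): 8 bp
  [174,178): 4 bp
  [178,182): 4 bp

[1,1,3,3,4,4,4,4,5,5,5,5,5,5,5,5,5,6,8,8,12,13,14,15,16,21]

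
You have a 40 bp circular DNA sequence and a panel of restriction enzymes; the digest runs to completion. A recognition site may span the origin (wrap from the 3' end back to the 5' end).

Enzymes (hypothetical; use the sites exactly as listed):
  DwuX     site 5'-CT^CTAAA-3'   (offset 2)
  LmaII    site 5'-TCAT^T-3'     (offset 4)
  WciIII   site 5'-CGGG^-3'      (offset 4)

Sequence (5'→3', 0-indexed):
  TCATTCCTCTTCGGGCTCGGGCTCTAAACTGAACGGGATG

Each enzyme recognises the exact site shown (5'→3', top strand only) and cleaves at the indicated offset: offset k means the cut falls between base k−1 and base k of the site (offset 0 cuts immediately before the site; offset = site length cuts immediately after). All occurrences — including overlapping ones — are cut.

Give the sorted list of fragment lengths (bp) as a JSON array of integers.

[2,6,7,11,14]

Per-enzyme occurrences:
  DwuX (CTCTAAA, off=2): starts [21] → cuts [23]
  LmaII (TCATT, off=4): starts [0] → cuts [4]
  WciIII (CGGG, off=4): starts [11, 17, 33] → cuts [15, 21, 37]

Pooled cuts: [4, 15, 21, 23, 37]

Fragments:
  4→15: 11 bp
  15→21: 6 bp
  21→23: 2 bp
  23→37: 14 bp
  37→4 (wrap): 40-37+4 = 7 bp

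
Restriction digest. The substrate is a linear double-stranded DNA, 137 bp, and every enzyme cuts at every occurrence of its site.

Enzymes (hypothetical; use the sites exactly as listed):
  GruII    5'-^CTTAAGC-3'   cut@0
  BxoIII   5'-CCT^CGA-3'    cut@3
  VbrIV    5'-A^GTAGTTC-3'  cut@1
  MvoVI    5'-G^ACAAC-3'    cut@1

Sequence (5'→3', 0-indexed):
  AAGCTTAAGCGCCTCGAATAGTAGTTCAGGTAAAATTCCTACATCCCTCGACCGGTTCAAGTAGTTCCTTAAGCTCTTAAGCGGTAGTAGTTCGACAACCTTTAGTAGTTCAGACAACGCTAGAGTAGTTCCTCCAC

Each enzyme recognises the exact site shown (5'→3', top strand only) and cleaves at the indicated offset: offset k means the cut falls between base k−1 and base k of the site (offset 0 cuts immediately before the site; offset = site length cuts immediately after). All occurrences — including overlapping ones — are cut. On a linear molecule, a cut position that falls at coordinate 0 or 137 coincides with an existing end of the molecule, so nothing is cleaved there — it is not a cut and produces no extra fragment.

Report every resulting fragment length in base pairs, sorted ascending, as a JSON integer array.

Site scan:
  GruII CTTAAGC/0: at [3, 67, 75] ⇒ [3, 67, 75]
  BxoIII CCTCGA/3: at [11, 45] ⇒ [14, 48]
  VbrIV AGTAGTTC/1: at [19, 59, 85, 103, 123] ⇒ [20, 60, 86, 104, 124]
  MvoVI GACAAC/1: at [93, 112] ⇒ [94, 113]

Pooled cuts: [3, 14, 20, 48, 60, 67, 75, 86, 94, 104, 113, 124]

Fragments:
  [0,3): 3 bp
  [3,14): 11 bp
  [14,20): 6 bp
  [20,48): 28 bp
  [48,60): 12 bp
  [60,67): 7 bp
  [67,75): 8 bp
  [75,86): 11 bp
  [86,94): 8 bp
  [94,104): 10 bp
  [104,113): 9 bp
  [113,124): 11 bp
  [124,137): 13 bp

[3,6,7,8,8,9,10,11,11,11,12,13,28]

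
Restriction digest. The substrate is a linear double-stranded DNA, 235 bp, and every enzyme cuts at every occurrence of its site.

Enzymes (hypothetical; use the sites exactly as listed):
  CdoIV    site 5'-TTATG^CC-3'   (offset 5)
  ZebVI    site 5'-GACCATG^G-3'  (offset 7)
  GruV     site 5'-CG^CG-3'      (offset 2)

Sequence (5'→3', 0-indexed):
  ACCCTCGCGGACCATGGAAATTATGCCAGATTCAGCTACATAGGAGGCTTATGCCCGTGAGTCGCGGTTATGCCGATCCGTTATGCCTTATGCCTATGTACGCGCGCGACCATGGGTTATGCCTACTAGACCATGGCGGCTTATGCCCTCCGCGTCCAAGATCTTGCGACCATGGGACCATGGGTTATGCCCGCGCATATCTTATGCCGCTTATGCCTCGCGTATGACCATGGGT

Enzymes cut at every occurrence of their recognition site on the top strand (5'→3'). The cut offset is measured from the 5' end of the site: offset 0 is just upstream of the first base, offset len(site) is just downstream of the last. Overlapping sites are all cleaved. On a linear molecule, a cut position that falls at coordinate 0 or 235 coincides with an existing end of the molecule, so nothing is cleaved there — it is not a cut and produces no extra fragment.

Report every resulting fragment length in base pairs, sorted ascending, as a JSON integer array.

Scan for sites:
  CdoIV TTATGCC/5: at [20, 48, 67, 80, 87, 116, 140, 184, 201, 210] ⇒ [25, 53, 72, 85, 92, 121, 145, 189, 206, 215]
  ZebVI GACCATGG/7: at [9, 107, 128, 167, 175, 225] ⇒ [16, 114, 135, 174, 182, 232]
  GruV CGCG/2: at [5, 62, 100, 102, 104, 150, 191, 218] ⇒ [7, 64, 102, 104, 106, 152, 193, 220]

Pooled cuts: [7, 16, 25, 53, 64, 72, 85, 92, 102, 104, 106, 114, 121, 135, 145, 152, 174, 182, 189, 193, 206, 215, 220, 232]

Fragment lengths:
  [0,7): 7 bp
  [7,16): 9 bp
  [16,25): 9 bp
  [25,53): 28 bp
  [53,64): 11 bp
  [64,72): 8 bp
  [72,85): 13 bp
  [85,92): 7 bp
  [92,102): 10 bp
  [102,104): 2 bp
  [104,106): 2 bp
  [106,114): 8 bp
  [114,121): 7 bp
  [121,135): 14 bp
  [135,145): 10 bp
  [145,152): 7 bp
  [152,174): 22 bp
  [174,182): 8 bp
  [182,189): 7 bp
  [189,193): 4 bp
  [193,206): 13 bp
  [206,215): 9 bp
  [215,220): 5 bp
  [220,232): 12 bp
  [232,235): 3 bp

[2,2,3,4,5,7,7,7,7,7,8,8,8,9,9,9,10,10,11,12,13,13,14,22,28]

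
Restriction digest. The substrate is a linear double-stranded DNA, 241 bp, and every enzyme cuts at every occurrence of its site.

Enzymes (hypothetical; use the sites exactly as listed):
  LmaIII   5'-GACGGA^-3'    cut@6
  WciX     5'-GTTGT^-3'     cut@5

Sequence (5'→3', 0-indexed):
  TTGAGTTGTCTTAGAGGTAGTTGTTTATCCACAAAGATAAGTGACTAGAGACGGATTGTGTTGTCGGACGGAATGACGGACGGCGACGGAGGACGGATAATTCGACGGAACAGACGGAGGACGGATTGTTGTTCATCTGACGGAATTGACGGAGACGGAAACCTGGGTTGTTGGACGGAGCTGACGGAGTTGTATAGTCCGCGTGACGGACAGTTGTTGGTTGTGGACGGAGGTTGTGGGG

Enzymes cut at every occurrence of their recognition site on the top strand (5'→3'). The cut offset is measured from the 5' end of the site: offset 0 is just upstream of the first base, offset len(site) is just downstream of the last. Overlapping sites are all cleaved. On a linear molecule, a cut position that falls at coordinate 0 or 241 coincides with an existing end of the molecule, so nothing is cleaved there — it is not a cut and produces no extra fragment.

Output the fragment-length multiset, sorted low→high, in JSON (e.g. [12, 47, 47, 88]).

[4,5,6,6,7,7,7,7,7,7,8,8,8,9,9,9,9,9,10,12,12,12,15,17,31]

Site scan:
  LmaIII (GACGGA, off=6): starts [49, 66, 74, 84, 91, 103, 112, 119, 138, 147, 153, 173, 182, 204, 225] → cuts [55, 72, 80, 90, 97, 109, 118, 125, 144, 153, 159, 179, 188, 210, 231]
  WciX (GTTGT, off=5): starts [4, 19, 59, 127, 166, 188, 212, 219, 232] → cuts [9, 24, 64, 132, 171, 193, 217, 224, 237]

Pooled cuts: [9, 24, 55, 64, 72, 80, 90, 97, 109, 118, 125, 132, 144, 153, 159, 171, 179, 188, 193, 210, 217, 224, 231, 237]

Fragment lengths:
  [0,9): 9 bp
  [9,24): 15 bp
  [24,55): 31 bp
  [55,64): 9 bp
  [64,72): 8 bp
  [72,80): 8 bp
  [80,90): 10 bp
  [90,97): 7 bp
  [97,109): 12 bp
  [109,118): 9 bp
  [118,125): 7 bp
  [125,132): 7 bp
  [132,144): 12 bp
  [144,153): 9 bp
  [153,159): 6 bp
  [159,171): 12 bp
  [171,179): 8 bp
  [179,188): 9 bp
  [188,193): 5 bp
  [193,210): 17 bp
  [210,217): 7 bp
  [217,224): 7 bp
  [224,231): 7 bp
  [231,237): 6 bp
  [237,241): 4 bp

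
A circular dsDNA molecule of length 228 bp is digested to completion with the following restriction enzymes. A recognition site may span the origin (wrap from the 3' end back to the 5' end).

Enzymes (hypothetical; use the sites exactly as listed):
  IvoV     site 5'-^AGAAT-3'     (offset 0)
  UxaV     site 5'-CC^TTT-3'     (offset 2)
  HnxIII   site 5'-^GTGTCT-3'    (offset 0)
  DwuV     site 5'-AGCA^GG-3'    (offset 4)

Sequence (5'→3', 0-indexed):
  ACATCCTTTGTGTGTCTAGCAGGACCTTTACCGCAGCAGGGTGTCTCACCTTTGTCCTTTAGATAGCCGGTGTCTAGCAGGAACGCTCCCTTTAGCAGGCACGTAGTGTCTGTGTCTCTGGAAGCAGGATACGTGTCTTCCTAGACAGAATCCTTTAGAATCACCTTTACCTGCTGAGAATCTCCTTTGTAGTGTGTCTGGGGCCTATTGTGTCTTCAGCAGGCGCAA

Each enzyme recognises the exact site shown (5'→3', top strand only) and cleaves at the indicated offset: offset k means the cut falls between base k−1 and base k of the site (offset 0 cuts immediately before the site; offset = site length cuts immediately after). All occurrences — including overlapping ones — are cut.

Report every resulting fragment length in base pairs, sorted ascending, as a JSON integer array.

Scan for sites:
  IvoV AGAAT/0: at [146, 156, 176] ⇒ [146, 156, 176]
  UxaV CCTTT/2: at [4, 24, 48, 55, 88, 151, 163, 183] ⇒ [6, 26, 50, 57, 90, 153, 165, 185]
  HnxIII GTGTCT/0: at [11, 40, 69, 105, 111, 132, 193, 209] ⇒ [11, 40, 69, 105, 111, 132, 193, 209]
  DwuV AGCAGG/4: at [17, 34, 75, 93, 122, 217] ⇒ [21, 38, 79, 97, 126, 221]

All cut coordinates (distinct, sorted): [6, 11, 21, 26, 38, 40, 50, 57, 69, 79, 90, 97, 105, 111, 126, 132, 146, 153, 156, 165, 176, 185, 193, 209, 221]

Fragment lengths:
  6→11: 5 bp
  11→21: 10 bp
  21→26: 5 bp
  26→38: 12 bp
  38→40: 2 bp
  40→50: 10 bp
  50→57: 7 bp
  57→69: 12 bp
  69→79: 10 bp
  79→90: 11 bp
  90→97: 7 bp
  97→105: 8 bp
  105→111: 6 bp
  111→126: 15 bp
  126→132: 6 bp
  132→146: 14 bp
  146→153: 7 bp
  153→156: 3 bp
  156→165: 9 bp
  165→176: 11 bp
  176→185: 9 bp
  185→193: 8 bp
  193→209: 16 bp
  209→221: 12 bp
  221→6 (wrap): 228-221+6 = 13 bp

[2,3,5,5,6,6,7,7,7,8,8,9,9,10,10,10,11,11,12,12,12,13,14,15,16]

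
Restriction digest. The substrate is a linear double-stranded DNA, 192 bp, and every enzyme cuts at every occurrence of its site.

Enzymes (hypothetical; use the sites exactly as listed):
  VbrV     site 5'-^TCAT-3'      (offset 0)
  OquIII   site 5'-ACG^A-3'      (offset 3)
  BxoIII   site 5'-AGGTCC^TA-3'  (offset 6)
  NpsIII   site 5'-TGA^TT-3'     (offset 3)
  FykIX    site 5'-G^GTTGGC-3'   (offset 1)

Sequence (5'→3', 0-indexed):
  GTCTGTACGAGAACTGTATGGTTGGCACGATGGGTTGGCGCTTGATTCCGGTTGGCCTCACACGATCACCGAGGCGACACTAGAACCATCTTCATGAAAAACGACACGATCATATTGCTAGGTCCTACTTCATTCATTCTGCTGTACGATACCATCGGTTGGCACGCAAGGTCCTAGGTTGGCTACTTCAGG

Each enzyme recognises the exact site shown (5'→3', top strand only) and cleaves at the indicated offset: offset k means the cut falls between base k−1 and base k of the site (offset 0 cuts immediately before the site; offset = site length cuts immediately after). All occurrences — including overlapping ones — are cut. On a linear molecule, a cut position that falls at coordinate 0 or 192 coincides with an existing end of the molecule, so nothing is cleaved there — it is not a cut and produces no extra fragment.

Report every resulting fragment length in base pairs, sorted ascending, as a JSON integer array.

[1,3,4,4,4,5,5,9,9,9,11,12,12,14,15,15,16,17,27]

Scan for sites:
  VbrV (TCAT, off=0): starts [91, 109, 129, 133] → cuts [91, 109, 129, 133]
  OquIII (ACGA, off=3): starts [6, 26, 61, 100, 105, 145] → cuts [9, 29, 64, 103, 108, 148]
  BxoIII (AGGTCCTA, off=6): starts [119, 168] → cuts [125, 174]
  NpsIII (TGATT, off=3): starts [42] → cuts [45]
  FykIX (GGTTGGC, off=1): starts [19, 32, 49, 156, 176] → cuts [20, 33, 50, 157, 177]

Pooled cuts: [9, 20, 29, 33, 45, 50, 64, 91, 103, 108, 109, 125, 129, 133, 148, 157, 174, 177]

Fragments:
  [0,9): 9 bp
  [9,20): 11 bp
  [20,29): 9 bp
  [29,33): 4 bp
  [33,45): 12 bp
  [45,50): 5 bp
  [50,64): 14 bp
  [64,91): 27 bp
  [91,103): 12 bp
  [103,108): 5 bp
  [108,109): 1 bp
  [109,125): 16 bp
  [125,129): 4 bp
  [129,133): 4 bp
  [133,148): 15 bp
  [148,157): 9 bp
  [157,174): 17 bp
  [174,177): 3 bp
  [177,192): 15 bp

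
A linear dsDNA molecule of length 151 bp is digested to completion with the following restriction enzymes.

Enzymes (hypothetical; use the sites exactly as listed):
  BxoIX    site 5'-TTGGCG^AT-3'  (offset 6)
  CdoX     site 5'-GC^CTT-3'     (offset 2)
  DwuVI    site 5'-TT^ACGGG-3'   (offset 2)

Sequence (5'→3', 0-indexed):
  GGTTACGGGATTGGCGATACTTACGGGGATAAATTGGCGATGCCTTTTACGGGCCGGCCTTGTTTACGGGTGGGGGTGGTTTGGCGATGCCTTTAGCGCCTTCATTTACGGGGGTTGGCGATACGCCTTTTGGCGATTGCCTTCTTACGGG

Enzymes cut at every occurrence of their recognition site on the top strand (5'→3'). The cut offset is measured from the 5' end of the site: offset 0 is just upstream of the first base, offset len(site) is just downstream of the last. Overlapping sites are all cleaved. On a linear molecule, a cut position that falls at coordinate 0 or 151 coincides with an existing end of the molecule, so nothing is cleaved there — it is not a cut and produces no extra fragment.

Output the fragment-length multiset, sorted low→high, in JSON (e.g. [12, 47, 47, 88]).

[4,4,4,5,5,5,6,6,6,7,8,9,9,10,12,13,17,21]

Scan for sites:
  BxoIX TTGGCGAT/6: at [10, 33, 80, 114, 129] ⇒ [16, 39, 86, 120, 135]
  CdoX GCCTT/2: at [41, 56, 88, 97, 124, 138] ⇒ [43, 58, 90, 99, 126, 140]
  DwuVI TTACGGG/2: at [2, 20, 46, 63, 105, 144] ⇒ [4, 22, 48, 65, 107, 146]

Pooled cuts: [4, 16, 22, 39, 43, 48, 58, 65, 86, 90, 99, 107, 120, 126, 135, 140, 146]

Fragments:
  [0,4): 4 bp
  [4,16): 12 bp
  [16,22): 6 bp
  [22,39): 17 bp
  [39,43): 4 bp
  [43,48): 5 bp
  [48,58): 10 bp
  [58,65): 7 bp
  [65,86): 21 bp
  [86,90): 4 bp
  [90,99): 9 bp
  [99,107): 8 bp
  [107,120): 13 bp
  [120,126): 6 bp
  [126,135): 9 bp
  [135,140): 5 bp
  [140,146): 6 bp
  [146,151): 5 bp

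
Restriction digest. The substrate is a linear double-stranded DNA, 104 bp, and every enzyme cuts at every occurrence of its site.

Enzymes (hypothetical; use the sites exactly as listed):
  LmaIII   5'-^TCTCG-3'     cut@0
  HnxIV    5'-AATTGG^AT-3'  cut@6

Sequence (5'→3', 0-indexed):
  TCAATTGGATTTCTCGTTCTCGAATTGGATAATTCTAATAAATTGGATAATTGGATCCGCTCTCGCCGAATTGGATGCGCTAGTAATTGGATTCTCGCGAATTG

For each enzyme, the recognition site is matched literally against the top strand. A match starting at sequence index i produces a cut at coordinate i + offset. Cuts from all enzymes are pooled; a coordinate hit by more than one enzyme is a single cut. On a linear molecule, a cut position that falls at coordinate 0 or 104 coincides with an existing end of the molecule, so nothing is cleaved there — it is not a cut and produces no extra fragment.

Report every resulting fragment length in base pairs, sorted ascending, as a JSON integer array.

Scan for sites:
  LmaIII TCTCG/0: at [11, 17, 60, 92] ⇒ [11, 17, 60, 92]
  HnxIV AATTGGAT/6: at [2, 22, 40, 48, 68, 84] ⇒ [8, 28, 46, 54, 74, 90]

Pooled cuts: [8, 11, 17, 28, 46, 54, 60, 74, 90, 92]

Fragment lengths:
  [0,8): 8 bp
  [8,11): 3 bp
  [11,17): 6 bp
  [17,28): 11 bp
  [28,46): 18 bp
  [46,54): 8 bp
  [54,60): 6 bp
  [60,74): 14 bp
  [74,90): 16 bp
  [90,92): 2 bp
  [92,104): 12 bp

[2,3,6,6,8,8,11,12,14,16,18]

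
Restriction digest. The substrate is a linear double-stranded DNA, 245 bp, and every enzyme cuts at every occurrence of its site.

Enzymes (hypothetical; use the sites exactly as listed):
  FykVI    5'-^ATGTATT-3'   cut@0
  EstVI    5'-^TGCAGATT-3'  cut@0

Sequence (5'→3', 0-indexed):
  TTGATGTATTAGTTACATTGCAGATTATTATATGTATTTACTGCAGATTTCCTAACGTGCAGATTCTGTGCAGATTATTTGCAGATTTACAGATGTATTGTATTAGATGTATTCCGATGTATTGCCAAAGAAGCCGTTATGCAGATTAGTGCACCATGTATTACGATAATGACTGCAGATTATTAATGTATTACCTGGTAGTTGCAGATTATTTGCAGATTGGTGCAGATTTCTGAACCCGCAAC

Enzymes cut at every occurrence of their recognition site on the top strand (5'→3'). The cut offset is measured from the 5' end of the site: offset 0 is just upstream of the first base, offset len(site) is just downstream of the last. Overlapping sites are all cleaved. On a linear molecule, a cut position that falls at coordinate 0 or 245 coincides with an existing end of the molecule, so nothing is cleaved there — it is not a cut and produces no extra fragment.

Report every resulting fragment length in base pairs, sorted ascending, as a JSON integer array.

[3,10,10,10,11,11,11,12,13,13,14,15,16,16,17,18,22,23]

Scan for sites:
  FykVI (ATGTATT, off=0): starts [3, 31, 92, 106, 116, 155, 185] → cuts [3, 31, 92, 106, 116, 155, 185]
  EstVI (TGCAGATT, off=0): starts [18, 41, 57, 68, 79, 139, 173, 202, 213, 223] → cuts [18, 41, 57, 68, 79, 139, 173, 202, 213, 223]

Pooled cuts: [3, 18, 31, 41, 57, 68, 79, 92, 106, 116, 139, 155, 173, 185, 202, 213, 223]

Fragment lengths:
  [0,3): 3 bp
  [3,18): 15 bp
  [18,31): 13 bp
  [31,41): 10 bp
  [41,57): 16 bp
  [57,68): 11 bp
  [68,79): 11 bp
  [79,92): 13 bp
  [92,106): 14 bp
  [106,116): 10 bp
  [116,139): 23 bp
  [139,155): 16 bp
  [155,173): 18 bp
  [173,185): 12 bp
  [185,202): 17 bp
  [202,213): 11 bp
  [213,223): 10 bp
  [223,245): 22 bp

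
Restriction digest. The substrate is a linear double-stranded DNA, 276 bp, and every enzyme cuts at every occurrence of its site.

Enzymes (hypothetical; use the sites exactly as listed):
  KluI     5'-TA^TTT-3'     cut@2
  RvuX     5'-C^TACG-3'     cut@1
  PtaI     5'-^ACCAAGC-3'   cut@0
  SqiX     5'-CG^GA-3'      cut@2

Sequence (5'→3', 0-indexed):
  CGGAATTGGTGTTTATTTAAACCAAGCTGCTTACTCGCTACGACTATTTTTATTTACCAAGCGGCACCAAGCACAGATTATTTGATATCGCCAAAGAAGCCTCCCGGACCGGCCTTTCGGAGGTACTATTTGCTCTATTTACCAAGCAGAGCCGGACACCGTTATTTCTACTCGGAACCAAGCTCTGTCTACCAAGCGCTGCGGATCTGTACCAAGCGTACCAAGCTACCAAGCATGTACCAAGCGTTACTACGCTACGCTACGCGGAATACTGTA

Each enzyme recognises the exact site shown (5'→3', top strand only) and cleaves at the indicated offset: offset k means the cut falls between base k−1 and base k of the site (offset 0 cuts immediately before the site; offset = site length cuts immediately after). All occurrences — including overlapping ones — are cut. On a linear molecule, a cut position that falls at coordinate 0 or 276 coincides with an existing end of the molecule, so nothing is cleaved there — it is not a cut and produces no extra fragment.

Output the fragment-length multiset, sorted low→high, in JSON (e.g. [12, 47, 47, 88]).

[2,2,3,3,5,5,5,6,6,7,8,8,9,9,9,10,10,10,10,11,12,13,13,13,14,14,15,18,26]

Scan for sites:
  KluI (TATTT, off=2): starts [13, 44, 50, 78, 126, 135, 162] → cuts [15, 46, 52, 80, 128, 137, 164]
  RvuX (CTACG, off=1): starts [37, 249, 254, 259] → cuts [38, 250, 255, 260]
  PtaI (ACCAAGC, off=0): starts [20, 55, 65, 140, 176, 190, 210, 219, 227, 238] → cuts [20, 55, 65, 140, 176, 190, 210, 219, 227, 238]
  SqiX (CGGA, off=2): starts [0, 104, 117, 152, 172, 201, 264] → cuts [2, 106, 119, 154, 174, 203, 266]

All cut coordinates (distinct, sorted): [2, 15, 20, 38, 46, 52, 55, 65, 80, 106, 119, 128, 137, 140, 154, 164, 174, 176, 190, 203, 210, 219, 227, 238, 250, 255, 260, 266]

Fragments:
  [0,2): 2 bp
  [2,15): 13 bp
  [15,20): 5 bp
  [20,38): 18 bp
  [38,46): 8 bp
  [46,52): 6 bp
  [52,55): 3 bp
  [55,65): 10 bp
  [65,80): 15 bp
  [80,106): 26 bp
  [106,119): 13 bp
  [119,128): 9 bp
  [128,137): 9 bp
  [137,140): 3 bp
  [140,154): 14 bp
  [154,164): 10 bp
  [164,174): 10 bp
  [174,176): 2 bp
  [176,190): 14 bp
  [190,203): 13 bp
  [203,210): 7 bp
  [210,219): 9 bp
  [219,227): 8 bp
  [227,238): 11 bp
  [238,250): 12 bp
  [250,255): 5 bp
  [255,260): 5 bp
  [260,266): 6 bp
  [266,276): 10 bp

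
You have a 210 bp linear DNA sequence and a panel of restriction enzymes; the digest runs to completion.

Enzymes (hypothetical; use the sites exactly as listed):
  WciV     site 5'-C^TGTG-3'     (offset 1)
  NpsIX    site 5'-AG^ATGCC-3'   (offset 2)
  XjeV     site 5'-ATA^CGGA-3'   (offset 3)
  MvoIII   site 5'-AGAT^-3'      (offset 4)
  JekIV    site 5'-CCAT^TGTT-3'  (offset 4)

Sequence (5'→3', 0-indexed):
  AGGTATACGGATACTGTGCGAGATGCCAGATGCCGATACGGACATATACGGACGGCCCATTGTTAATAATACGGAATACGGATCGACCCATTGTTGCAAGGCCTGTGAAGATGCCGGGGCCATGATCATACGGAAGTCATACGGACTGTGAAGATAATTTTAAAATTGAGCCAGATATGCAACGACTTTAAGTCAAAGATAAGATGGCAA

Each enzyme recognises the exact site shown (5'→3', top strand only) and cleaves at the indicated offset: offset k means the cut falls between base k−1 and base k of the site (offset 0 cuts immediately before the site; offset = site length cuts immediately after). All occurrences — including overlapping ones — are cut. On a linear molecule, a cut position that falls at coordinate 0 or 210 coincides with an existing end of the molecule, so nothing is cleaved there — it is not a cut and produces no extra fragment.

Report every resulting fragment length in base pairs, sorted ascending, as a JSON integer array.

Scan for sites:
  WciV (CTGTG, off=1): starts [13, 102, 145] → cuts [14, 103, 146]
  NpsIX (AGATGCC, off=2): starts [20, 27, 108] → cuts [22, 29, 110]
  XjeV (ATACGGA, off=3): starts [4, 35, 45, 68, 75, 127, 138] → cuts [7, 38, 48, 71, 78, 130, 141]
  MvoIII (AGAT, off=4): starts [20, 27, 108, 151, 172, 196, 201] → cuts [24, 31, 112, 155, 176, 200, 205]
  JekIV (CCATTGTT, off=4): starts [56, 87] → cuts [60, 91]

Pooled cuts: [7, 14, 22, 24, 29, 31, 38, 48, 60, 71, 78, 91, 103, 110, 112, 130, 141, 146, 155, 176, 200, 205]

Fragment lengths:
  [0,7): 7 bp
  [7,14): 7 bp
  [14,22): 8 bp
  [22,24): 2 bp
  [24,29): 5 bp
  [29,31): 2 bp
  [31,38): 7 bp
  [38,48): 10 bp
  [48,60): 12 bp
  [60,71): 11 bp
  [71,78): 7 bp
  [78,91): 13 bp
  [91,103): 12 bp
  [103,110): 7 bp
  [110,112): 2 bp
  [112,130): 18 bp
  [130,141): 11 bp
  [141,146): 5 bp
  [146,155): 9 bp
  [155,176): 21 bp
  [176,200): 24 bp
  [200,205): 5 bp
  [205,210): 5 bp

[2,2,2,5,5,5,5,7,7,7,7,7,8,9,10,11,11,12,12,13,18,21,24]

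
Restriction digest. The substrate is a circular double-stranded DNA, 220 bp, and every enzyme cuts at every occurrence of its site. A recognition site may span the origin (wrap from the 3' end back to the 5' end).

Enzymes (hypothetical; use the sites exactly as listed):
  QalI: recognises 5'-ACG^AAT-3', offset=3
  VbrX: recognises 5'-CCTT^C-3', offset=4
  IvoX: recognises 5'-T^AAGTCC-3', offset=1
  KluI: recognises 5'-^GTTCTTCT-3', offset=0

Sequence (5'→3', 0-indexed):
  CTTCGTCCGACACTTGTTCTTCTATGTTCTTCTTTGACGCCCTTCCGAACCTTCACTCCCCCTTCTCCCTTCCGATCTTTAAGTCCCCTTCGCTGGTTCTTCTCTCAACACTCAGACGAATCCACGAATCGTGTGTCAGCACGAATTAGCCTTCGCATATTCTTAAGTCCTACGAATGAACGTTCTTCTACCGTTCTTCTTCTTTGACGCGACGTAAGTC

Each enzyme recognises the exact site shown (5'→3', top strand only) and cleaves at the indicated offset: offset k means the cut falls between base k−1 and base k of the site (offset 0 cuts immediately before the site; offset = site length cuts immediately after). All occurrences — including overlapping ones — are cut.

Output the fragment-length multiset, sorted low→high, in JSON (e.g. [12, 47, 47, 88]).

[5,7,7,8,8,9,9,10,10,10,10,11,11,11,12,17,19,23,23]

Per-enzyme occurrences:
  QalI ACGAAT/3: at [115, 123, 140, 171] ⇒ [118, 126, 143, 174]
  VbrX CCTTC/4: at [40, 49, 60, 67, 86, 149, 219] ⇒ [3, 44, 53, 64, 71, 90, 153]
  IvoX TAAGTCC/1: at [79, 163, 214] ⇒ [80, 164, 215]
  KluI GTTCTTCT/0: at [15, 25, 95, 181, 192] ⇒ [15, 25, 95, 181, 192]

Pooled cuts: [3, 15, 25, 44, 53, 64, 71, 80, 90, 95, 118, 126, 143, 153, 164, 174, 181, 192, 215]

Fragments:
  3→15: 12 bp
  15→25: 10 bp
  25→44: 19 bp
  44→53: 9 bp
  53→64: 11 bp
  64→71: 7 bp
  71→80: 9 bp
  80→90: 10 bp
  90→95: 5 bp
  95→118: 23 bp
  118→126: 8 bp
  126→143: 17 bp
  143→153: 10 bp
  153→164: 11 bp
  164→174: 10 bp
  174→181: 7 bp
  181→192: 11 bp
  192→215: 23 bp
  215→3 (wrap): 220-215+3 = 8 bp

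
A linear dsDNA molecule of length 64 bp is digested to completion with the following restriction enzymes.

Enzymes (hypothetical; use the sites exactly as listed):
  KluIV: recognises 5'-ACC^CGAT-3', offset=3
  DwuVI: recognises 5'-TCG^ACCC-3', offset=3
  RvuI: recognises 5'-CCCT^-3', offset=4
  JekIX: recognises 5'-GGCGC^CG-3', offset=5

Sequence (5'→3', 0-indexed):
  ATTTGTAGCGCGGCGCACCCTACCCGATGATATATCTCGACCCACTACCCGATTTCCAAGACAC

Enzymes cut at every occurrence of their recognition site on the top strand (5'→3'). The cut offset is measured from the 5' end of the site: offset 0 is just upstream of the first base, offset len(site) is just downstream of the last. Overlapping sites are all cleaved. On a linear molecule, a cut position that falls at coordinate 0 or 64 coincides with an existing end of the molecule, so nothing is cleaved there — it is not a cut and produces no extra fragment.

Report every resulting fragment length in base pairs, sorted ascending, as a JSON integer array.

Scan for sites:
  KluIV (ACCCGAT, off=3): starts [21, 46] → cuts [24, 49]
  DwuVI (TCGACCC, off=3): starts [36] → cuts [39]
  RvuI (CCCT, off=4): starts [17] → cuts [21]
  JekIX (GGCGCCG, off=5): no sites

All cut coordinates (distinct, sorted): [21, 24, 39, 49]

Fragment lengths:
  [0,21): 21 bp
  [21,24): 3 bp
  [24,39): 15 bp
  [39,49): 10 bp
  [49,64): 15 bp

[3,10,15,15,21]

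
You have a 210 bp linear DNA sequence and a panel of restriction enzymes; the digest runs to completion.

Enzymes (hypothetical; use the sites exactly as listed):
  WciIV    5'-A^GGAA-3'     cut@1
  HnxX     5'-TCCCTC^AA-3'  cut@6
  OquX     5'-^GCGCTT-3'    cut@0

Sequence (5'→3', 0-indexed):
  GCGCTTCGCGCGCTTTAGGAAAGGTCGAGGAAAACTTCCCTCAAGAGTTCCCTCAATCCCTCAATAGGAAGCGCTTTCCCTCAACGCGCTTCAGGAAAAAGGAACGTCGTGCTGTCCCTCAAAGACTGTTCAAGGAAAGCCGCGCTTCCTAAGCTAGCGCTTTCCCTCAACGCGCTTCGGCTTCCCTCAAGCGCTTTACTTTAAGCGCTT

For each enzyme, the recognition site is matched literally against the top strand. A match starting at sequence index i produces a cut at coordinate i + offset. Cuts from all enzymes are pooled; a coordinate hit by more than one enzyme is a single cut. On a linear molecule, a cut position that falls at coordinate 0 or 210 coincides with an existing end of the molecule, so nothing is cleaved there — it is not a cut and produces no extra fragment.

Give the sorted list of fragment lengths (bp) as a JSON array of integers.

[2,3,3,4,4,6,7,8,8,8,8,9,11,12,12,12,13,14,14,15,17,20]

Per-enzyme occurrences:
  WciIV (AGGAA, off=1): starts [16, 27, 65, 92, 99, 132] → cuts [17, 28, 66, 93, 100, 133]
  HnxX (TCCCTCAA, off=6): starts [36, 48, 56, 76, 114, 162, 182] → cuts [42, 54, 62, 82, 120, 168, 188]
  OquX (GCGCTT, off=0): starts [0, 9, 70, 85, 141, 156, 171, 190, 204] → cuts [9, 70, 85, 141, 156, 171, 190, 204] (position 0 is a terminus of the linear molecule — no cut)

Pooled cuts: [9, 17, 28, 42, 54, 62, 66, 70, 82, 85, 93, 100, 120, 133, 141, 156, 168, 171, 188, 190, 204]

Fragments:
  [0,9): 9 bp
  [9,17): 8 bp
  [17,28): 11 bp
  [28,42): 14 bp
  [42,54): 12 bp
  [54,62): 8 bp
  [62,66): 4 bp
  [66,70): 4 bp
  [70,82): 12 bp
  [82,85): 3 bp
  [85,93): 8 bp
  [93,100): 7 bp
  [100,120): 20 bp
  [120,133): 13 bp
  [133,141): 8 bp
  [141,156): 15 bp
  [156,168): 12 bp
  [168,171): 3 bp
  [171,188): 17 bp
  [188,190): 2 bp
  [190,204): 14 bp
  [204,210): 6 bp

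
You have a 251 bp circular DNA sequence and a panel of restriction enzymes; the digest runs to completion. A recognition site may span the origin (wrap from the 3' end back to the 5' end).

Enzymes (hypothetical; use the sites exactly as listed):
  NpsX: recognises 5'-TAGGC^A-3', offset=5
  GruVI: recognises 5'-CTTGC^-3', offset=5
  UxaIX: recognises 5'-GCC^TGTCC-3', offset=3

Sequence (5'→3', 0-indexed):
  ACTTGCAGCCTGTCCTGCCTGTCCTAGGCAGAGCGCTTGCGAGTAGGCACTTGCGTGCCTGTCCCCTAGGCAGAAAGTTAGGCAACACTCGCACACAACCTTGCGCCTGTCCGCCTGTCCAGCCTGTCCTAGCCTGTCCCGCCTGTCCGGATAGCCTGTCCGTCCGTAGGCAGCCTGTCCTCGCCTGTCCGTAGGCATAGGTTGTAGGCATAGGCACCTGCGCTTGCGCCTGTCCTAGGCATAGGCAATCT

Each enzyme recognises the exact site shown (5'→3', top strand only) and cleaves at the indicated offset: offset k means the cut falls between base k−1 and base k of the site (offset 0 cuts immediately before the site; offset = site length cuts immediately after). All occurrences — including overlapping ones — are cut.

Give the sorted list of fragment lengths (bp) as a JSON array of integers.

Scan for sites:
  NpsX TAGGCA/5: at [24, 43, 66, 78, 166, 191, 204, 210, 235, 241] ⇒ [29, 48, 71, 83, 171, 196, 209, 215, 240, 246]
  GruVI CTTGC/5: at [1, 35, 49, 99, 222] ⇒ [6, 40, 54, 104, 227]
  UxaIX GCCTGTCC/3: at [7, 16, 56, 104, 112, 121, 131, 140, 153, 172, 182, 227] ⇒ [10, 19, 59, 107, 115, 124, 134, 143, 156, 175, 185, 230]

Pooled cuts: [6, 10, 19, 29, 40, 48, 54, 59, 71, 83, 104, 107, 115, 124, 134, 143, 156, 171, 175, 185, 196, 209, 215, 227, 230, 240, 246]

Fragments:
  6→10: 4 bp
  10→19: 9 bp
  19→29: 10 bp
  29→40: 11 bp
  40→48: 8 bp
  48→54: 6 bp
  54→59: 5 bp
  59→71: 12 bp
  71→83: 12 bp
  83→104: 21 bp
  104→107: 3 bp
  107→115: 8 bp
  115→124: 9 bp
  124→134: 10 bp
  134→143: 9 bp
  143→156: 13 bp
  156→171: 15 bp
  171→175: 4 bp
  175→185: 10 bp
  185→196: 11 bp
  196→209: 13 bp
  209→215: 6 bp
  215→227: 12 bp
  227→230: 3 bp
  230→240: 10 bp
  240→246: 6 bp
  246→6 (wrap): 251-246+6 = 11 bp

[3,3,4,4,5,6,6,6,8,8,9,9,9,10,10,10,10,11,11,11,12,12,12,13,13,15,21]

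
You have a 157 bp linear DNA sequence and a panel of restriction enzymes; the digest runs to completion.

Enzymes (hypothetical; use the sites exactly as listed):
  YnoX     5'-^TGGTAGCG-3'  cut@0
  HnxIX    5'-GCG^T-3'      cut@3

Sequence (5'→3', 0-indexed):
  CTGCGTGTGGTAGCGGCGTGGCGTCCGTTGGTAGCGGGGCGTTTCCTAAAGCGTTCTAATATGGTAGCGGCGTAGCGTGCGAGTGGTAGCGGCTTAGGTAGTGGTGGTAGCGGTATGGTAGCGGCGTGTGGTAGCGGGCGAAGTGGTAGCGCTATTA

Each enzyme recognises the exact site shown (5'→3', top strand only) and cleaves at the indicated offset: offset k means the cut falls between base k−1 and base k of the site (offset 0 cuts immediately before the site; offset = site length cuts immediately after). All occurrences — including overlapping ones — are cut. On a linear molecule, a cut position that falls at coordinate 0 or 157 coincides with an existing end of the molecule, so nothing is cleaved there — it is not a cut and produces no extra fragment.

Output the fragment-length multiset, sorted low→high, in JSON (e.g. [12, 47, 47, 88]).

Per-enzyme occurrences:
  YnoX (TGGTAGCG, off=0): starts [7, 28, 61, 83, 104, 115, 128, 143] → cuts [7, 28, 61, 83, 104, 115, 128, 143]
  HnxIX (GCGT, off=3): starts [2, 15, 20, 38, 50, 69, 74, 123] → cuts [5, 18, 23, 41, 53, 72, 77, 126]

All cut coordinates (distinct, sorted): [5, 7, 18, 23, 28, 41, 53, 61, 72, 77, 83, 104, 115, 126, 128, 143]

Fragment lengths:
  [0,5): 5 bp
  [5,7): 2 bp
  [7,18): 11 bp
  [18,23): 5 bp
  [23,28): 5 bp
  [28,41): 13 bp
  [41,53): 12 bp
  [53,61): 8 bp
  [61,72): 11 bp
  [72,77): 5 bp
  [77,83): 6 bp
  [83,104): 21 bp
  [104,115): 11 bp
  [115,126): 11 bp
  [126,128): 2 bp
  [128,143): 15 bp
  [143,157): 14 bp

[2,2,5,5,5,5,6,8,11,11,11,11,12,13,14,15,21]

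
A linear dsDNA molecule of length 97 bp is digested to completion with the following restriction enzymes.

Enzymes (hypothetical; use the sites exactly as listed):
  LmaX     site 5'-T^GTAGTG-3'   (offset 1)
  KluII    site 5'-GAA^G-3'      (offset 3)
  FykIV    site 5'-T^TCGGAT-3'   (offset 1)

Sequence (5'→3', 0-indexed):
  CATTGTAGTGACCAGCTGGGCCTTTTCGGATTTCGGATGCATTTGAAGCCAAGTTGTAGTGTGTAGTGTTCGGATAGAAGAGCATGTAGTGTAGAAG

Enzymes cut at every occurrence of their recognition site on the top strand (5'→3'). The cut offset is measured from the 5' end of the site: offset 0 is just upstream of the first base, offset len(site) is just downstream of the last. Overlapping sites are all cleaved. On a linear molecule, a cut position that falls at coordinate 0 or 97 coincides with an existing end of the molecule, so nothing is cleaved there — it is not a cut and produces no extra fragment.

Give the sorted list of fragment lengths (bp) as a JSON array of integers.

Site scan:
  LmaX (TGTAGTG, off=1): starts [3, 54, 61, 84] → cuts [4, 55, 62, 85]
  KluII (GAAG, off=3): starts [44, 76, 93] → cuts [47, 79, 96]
  FykIV (TTCGGAT, off=1): starts [24, 31, 68] → cuts [25, 32, 69]

All cut coordinates (distinct, sorted): [4, 25, 32, 47, 55, 62, 69, 79, 85, 96]

Fragment lengths:
  [0,4): 4 bp
  [4,25): 21 bp
  [25,32): 7 bp
  [32,47): 15 bp
  [47,55): 8 bp
  [55,62): 7 bp
  [62,69): 7 bp
  [69,79): 10 bp
  [79,85): 6 bp
  [85,96): 11 bp
  [96,97): 1 bp

[1,4,6,7,7,7,8,10,11,15,21]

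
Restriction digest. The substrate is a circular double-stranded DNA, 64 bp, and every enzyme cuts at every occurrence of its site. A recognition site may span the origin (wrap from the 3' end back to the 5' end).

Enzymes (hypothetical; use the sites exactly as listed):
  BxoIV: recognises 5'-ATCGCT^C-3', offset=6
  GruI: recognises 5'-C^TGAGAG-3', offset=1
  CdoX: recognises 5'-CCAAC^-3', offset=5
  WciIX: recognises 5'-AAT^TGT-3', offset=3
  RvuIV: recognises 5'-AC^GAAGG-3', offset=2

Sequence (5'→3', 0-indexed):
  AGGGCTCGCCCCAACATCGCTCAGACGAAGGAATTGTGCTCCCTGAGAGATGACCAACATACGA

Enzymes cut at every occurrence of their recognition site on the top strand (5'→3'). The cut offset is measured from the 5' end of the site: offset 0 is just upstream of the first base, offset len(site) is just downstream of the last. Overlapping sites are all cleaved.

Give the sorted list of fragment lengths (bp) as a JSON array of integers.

Site scan:
  BxoIV ATCGCTC/6: at [15] ⇒ [21]
  GruI CTGAGAG/1: at [42] ⇒ [43]
  CdoX CCAAC/5: at [10, 53] ⇒ [15, 58]
  WciIX AATTGT/3: at [31] ⇒ [34]
  RvuIV ACGAAGG/2: at [24, 60] ⇒ [26, 62]

Pooled cuts: [15, 21, 26, 34, 43, 58, 62]

Fragment lengths:
  15→21: 6 bp
  21→26: 5 bp
  26→34: 8 bp
  34→43: 9 bp
  43→58: 15 bp
  58→62: 4 bp
  62→15 (wrap): 64-62+15 = 17 bp

[4,5,6,8,9,15,17]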